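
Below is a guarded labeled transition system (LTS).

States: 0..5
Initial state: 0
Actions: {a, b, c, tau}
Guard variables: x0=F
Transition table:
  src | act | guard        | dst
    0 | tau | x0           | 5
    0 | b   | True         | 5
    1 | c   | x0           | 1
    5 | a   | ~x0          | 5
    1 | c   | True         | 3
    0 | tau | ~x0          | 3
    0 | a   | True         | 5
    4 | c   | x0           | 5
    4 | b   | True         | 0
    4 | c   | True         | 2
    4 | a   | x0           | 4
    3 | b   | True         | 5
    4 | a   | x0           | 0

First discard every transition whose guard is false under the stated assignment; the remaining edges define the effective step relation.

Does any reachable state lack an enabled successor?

Reach set: {0,3,5}
  0: a→5  b→5  tau→3  [deg 3]
  3: b→5  [deg 1]
  5: a→5  [deg 1]

Answer: DEADLOCK-FREE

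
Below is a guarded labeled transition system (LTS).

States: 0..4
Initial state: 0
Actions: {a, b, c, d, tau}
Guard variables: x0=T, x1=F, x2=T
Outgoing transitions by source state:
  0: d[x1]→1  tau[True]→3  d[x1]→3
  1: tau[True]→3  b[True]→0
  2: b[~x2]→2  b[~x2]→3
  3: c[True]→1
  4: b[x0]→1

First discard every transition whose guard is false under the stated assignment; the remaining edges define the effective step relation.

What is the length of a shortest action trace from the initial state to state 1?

Breadth-first toward 1:
  depth 0: {0}
  depth 1: {3}
  depth 2: {1}
first hit 1 at d=2 via tau·c

Answer: 2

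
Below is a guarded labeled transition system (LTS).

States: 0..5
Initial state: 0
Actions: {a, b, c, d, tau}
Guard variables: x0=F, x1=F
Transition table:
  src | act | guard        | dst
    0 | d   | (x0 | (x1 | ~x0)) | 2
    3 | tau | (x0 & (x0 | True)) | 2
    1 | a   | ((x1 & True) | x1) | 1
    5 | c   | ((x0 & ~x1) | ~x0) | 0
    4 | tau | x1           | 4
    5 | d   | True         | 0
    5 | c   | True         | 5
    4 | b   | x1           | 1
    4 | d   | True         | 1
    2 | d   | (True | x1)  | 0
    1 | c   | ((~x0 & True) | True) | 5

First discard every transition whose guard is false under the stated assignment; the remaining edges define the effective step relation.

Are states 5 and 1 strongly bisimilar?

Answer: NOT BISIMILAR

Trace:
Refine partition for ~:
  P[0] = {{0,1,2,3,4,5}}
  P[1] = {{0,2,4},{1},{3},{5}}
  P[2] = {{0,2},{1},{3},{4},{5}}
Fixed point at round 3; 5 class(es).
5∈{5}, 1∈{1}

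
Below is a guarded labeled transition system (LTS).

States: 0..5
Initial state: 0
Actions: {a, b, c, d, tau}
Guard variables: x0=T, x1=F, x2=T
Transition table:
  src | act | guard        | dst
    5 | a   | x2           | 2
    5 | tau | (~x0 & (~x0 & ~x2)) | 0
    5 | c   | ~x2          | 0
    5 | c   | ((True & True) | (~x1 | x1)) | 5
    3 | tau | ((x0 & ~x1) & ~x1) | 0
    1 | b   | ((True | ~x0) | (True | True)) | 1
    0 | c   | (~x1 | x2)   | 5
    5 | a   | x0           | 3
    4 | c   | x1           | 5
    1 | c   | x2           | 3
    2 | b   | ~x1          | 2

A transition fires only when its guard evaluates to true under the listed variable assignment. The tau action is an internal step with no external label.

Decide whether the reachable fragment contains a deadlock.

Answer: DEADLOCK-FREE

Working:
R = {0,2,3,5}
  0: c→5  [1 out]
  2: b→2  [1 out]
  3: tau→0  [1 out]
  5: a→2  a→3  c→5  [3 out]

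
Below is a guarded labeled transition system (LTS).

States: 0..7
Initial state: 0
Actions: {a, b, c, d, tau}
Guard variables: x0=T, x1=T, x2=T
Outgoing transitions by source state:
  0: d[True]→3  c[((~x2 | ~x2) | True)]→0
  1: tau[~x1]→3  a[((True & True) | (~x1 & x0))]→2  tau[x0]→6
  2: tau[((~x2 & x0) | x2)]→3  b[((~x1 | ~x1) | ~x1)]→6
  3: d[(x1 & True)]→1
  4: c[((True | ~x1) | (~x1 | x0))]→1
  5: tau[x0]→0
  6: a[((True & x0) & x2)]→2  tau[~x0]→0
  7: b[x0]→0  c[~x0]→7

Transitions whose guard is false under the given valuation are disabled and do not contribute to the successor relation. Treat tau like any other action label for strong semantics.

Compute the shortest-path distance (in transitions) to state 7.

Breadth-first toward 7:
  L0 = {0}
  L1 = {3}
  L2 = {1}
  L3 = {2,6}
7 never appears.

Answer: UNREACHABLE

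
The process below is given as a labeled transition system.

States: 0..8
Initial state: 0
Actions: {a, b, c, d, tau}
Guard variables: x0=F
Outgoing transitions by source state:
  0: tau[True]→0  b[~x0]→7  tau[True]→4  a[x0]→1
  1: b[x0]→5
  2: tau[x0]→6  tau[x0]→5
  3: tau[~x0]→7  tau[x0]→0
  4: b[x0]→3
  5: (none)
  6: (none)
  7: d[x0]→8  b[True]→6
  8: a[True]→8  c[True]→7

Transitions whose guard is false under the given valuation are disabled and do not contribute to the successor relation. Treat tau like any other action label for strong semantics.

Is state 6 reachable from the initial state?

Answer: REACHABLE

Analysis:
7 transition(s) survive guard evaluation.
L0 = {0}
L1 = {4,7}  now seen {0,4,7}
L2 = {6}  now seen {0,4,6,7}
R = {0,4,6,7}
witness 6: b·b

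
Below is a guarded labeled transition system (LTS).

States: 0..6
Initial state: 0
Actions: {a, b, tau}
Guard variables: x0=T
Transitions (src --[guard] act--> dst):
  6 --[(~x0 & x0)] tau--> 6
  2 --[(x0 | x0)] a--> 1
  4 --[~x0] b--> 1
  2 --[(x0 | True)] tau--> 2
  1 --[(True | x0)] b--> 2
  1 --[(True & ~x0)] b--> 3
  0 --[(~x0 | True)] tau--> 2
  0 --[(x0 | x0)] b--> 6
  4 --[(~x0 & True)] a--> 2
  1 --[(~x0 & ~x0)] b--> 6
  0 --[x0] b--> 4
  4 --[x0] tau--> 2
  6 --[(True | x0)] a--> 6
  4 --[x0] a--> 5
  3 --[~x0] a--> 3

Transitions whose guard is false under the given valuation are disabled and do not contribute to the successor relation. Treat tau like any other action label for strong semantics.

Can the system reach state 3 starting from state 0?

Answer: UNREACHABLE

Analysis:
9 transition(s) survive guard evaluation.
Layer 0: {0}
Layer 1: {2,4,6}  total {0,2,4,6}
Layer 2: {1,5}  total {0,1,2,4,5,6}
Reachable = {0,1,2,4,5,6}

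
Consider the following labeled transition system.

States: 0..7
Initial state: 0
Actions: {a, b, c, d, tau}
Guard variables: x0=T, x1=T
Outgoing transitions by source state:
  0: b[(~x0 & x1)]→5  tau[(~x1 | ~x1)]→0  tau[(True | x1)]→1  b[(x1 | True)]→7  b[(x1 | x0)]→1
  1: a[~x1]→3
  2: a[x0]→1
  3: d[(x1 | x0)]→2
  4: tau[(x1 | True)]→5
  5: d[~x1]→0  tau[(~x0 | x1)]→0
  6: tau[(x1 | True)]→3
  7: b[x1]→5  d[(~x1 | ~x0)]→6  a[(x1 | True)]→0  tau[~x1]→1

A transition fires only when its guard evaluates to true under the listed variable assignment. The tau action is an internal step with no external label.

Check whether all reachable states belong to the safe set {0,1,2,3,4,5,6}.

Inv-set: {0,1,2,3,4,5,6}
Reach set: {0,1,5,7}
  0: ok
  1: ok
  5: ok
  7: outside
counterexample path to 7: b

Answer: INVARIANT VIOLATED at state 7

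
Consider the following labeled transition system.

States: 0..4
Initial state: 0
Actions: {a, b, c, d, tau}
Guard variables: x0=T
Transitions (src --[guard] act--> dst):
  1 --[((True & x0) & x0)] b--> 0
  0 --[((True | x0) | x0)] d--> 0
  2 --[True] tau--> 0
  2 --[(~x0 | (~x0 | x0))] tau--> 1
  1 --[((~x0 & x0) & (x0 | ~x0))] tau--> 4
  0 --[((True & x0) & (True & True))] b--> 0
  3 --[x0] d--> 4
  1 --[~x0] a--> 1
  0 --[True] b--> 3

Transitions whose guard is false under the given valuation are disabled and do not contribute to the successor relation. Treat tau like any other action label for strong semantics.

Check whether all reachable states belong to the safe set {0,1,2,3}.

Answer: INVARIANT VIOLATED at state 4

Analysis:
Safe = {0,1,2,3}
R = {0,3,4}
  0: ✓
  3: ✓
  4: outside
reach 4 via b·d — violates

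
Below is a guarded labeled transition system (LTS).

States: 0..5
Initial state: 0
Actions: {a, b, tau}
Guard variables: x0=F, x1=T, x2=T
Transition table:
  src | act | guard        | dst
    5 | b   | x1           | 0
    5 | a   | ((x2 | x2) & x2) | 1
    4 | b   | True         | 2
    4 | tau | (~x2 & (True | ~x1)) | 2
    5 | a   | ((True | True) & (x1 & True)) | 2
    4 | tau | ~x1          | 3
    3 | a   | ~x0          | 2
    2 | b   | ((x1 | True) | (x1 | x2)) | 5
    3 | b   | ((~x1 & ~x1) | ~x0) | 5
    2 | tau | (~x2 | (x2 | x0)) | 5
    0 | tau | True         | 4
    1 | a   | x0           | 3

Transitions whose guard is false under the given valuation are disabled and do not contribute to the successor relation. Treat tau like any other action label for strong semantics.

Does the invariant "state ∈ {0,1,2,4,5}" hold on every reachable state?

Answer: INVARIANT HOLDS

Analysis:
Safe = {0,1,2,4,5}
R = {0,1,2,4,5}
  0: safe
  1: safe
  2: safe
  4: safe
  5: safe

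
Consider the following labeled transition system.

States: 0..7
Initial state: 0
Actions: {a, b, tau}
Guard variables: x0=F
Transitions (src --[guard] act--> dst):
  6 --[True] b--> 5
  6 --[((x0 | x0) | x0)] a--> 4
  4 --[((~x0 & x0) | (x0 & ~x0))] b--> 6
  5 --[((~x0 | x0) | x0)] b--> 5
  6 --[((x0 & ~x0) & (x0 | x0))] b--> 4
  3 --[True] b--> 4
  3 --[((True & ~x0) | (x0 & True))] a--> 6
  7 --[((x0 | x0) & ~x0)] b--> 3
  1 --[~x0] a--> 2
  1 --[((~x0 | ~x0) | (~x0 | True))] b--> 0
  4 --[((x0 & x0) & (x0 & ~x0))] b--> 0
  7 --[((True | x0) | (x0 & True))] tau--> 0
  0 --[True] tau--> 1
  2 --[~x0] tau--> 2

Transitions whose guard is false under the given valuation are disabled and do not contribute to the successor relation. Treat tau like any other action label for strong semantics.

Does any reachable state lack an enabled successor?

Answer: DEADLOCK-FREE

Analysis:
Reach set: {0,1,2}
  0: tau→1  [1 exit(s)]
  1: a→2  b→0  [2 exit(s)]
  2: tau→2  [1 exit(s)]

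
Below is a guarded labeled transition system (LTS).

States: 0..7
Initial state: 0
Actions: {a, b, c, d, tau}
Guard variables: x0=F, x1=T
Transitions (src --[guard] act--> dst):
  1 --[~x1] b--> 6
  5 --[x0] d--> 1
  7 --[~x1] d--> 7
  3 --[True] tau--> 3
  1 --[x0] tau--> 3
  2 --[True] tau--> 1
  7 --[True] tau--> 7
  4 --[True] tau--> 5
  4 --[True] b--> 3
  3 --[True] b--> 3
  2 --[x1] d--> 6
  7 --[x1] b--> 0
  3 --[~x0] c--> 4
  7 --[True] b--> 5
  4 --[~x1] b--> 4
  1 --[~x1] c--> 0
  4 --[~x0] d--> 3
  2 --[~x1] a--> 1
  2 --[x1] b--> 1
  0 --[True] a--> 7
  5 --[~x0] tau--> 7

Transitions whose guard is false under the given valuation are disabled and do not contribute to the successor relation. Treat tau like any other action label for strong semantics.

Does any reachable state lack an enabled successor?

Answer: DEADLOCK-FREE

Working:
R = {0,5,7}
  0: a→7  [1 exit(s)]
  5: tau→7  [1 exit(s)]
  7: b→0  b→5  tau→7  [3 exit(s)]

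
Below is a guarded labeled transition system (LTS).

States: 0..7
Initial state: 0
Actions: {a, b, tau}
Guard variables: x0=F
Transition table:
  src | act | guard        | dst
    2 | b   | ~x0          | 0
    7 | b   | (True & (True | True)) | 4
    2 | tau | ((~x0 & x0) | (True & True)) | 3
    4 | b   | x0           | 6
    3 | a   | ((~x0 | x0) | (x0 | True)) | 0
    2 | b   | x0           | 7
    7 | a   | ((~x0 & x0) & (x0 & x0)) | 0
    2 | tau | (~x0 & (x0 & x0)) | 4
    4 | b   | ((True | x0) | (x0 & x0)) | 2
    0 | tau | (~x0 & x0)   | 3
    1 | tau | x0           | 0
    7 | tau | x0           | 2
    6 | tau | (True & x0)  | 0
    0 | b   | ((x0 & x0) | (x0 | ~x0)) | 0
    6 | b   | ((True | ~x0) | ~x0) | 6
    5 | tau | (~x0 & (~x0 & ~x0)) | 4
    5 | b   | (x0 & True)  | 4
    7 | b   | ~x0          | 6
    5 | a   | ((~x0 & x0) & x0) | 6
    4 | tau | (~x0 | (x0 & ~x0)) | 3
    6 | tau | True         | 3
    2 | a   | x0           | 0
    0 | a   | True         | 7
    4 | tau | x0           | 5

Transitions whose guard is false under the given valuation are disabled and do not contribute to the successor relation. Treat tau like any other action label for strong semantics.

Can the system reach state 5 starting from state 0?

12 transition(s) survive guard evaluation.
Layer 0: {0}
Layer 1: {7}  now seen {0,7}
Layer 2: {4,6}  now seen {0,4,6,7}
Layer 3: {2,3}  now seen {0,2,3,4,6,7}
R = {0,2,3,4,6,7}

Answer: UNREACHABLE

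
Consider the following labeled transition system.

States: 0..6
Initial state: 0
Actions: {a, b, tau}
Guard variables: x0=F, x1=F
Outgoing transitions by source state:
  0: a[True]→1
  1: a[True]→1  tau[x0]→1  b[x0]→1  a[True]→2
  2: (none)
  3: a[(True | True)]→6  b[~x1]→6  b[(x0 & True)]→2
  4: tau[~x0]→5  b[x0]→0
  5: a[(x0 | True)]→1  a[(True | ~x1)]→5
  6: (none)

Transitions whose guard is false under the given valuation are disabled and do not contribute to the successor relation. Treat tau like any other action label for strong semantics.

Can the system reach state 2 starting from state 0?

8 transition(s) survive guard evaluation.
depth 0: {0}
depth 1: {1}  total {0,1}
depth 2: {2}  total {0,1,2}
R = {0,1,2}
trace reaching 2: a·a

Answer: REACHABLE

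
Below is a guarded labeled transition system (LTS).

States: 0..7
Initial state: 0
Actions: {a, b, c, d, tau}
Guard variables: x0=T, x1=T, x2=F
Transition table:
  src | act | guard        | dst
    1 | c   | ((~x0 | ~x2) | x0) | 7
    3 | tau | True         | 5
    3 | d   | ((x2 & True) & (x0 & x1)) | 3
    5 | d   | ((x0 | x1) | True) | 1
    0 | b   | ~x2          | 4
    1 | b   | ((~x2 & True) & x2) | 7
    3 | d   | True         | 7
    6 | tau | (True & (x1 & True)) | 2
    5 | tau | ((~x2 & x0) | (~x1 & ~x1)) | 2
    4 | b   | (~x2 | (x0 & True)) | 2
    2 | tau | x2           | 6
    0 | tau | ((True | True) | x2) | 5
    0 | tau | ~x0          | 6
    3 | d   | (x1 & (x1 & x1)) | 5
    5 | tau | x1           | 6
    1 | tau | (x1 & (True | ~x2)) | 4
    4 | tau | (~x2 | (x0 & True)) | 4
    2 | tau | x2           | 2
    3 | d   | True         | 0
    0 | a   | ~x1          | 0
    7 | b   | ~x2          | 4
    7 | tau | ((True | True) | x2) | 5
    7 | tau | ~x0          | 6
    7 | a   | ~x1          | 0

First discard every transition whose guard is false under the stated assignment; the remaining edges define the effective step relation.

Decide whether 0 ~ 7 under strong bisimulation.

Answer: BISIMILAR

Analysis:
Compute ~ classes (split until stable):
  round 0: {{0,1,2,3,4,5,6,7}}
  round 1: {{0,4,7},{1},{2},{3,5},{6}}
  round 2: {{0,7},{1},{2},{3},{4},{5},{6}}
7 equivalence class(es) (converged in 3)
class of 0: {0,7}; class of 7: {0,7}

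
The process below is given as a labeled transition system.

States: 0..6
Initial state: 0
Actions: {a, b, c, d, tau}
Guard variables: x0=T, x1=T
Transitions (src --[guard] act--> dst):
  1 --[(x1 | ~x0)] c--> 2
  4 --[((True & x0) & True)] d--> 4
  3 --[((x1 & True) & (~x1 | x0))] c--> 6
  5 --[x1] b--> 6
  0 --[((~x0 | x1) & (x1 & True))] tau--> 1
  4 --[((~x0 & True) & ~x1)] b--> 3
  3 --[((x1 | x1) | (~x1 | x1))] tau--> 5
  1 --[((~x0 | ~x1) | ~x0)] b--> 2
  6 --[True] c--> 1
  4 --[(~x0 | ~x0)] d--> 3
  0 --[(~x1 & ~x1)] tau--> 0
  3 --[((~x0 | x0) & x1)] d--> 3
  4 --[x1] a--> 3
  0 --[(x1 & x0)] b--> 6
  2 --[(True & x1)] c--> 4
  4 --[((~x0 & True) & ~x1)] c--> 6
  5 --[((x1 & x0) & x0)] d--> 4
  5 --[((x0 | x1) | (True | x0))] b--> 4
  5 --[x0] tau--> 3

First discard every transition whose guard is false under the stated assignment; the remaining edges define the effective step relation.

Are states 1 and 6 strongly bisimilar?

Answer: NOT BISIMILAR

Analysis:
Refine partition for ~:
  P[0] = {{0,1,2,3,4,5,6}}
  P[1] = {{0},{1,2,6},{3},{4},{5}}
  P[2] = {{0},{1,6},{2},{3},{4},{5}}
  P[3] = {{0},{1},{2},{3},{4},{5},{6}}
7 equivalence class(es) (converged in 4)
[1]={1}  [6]={6}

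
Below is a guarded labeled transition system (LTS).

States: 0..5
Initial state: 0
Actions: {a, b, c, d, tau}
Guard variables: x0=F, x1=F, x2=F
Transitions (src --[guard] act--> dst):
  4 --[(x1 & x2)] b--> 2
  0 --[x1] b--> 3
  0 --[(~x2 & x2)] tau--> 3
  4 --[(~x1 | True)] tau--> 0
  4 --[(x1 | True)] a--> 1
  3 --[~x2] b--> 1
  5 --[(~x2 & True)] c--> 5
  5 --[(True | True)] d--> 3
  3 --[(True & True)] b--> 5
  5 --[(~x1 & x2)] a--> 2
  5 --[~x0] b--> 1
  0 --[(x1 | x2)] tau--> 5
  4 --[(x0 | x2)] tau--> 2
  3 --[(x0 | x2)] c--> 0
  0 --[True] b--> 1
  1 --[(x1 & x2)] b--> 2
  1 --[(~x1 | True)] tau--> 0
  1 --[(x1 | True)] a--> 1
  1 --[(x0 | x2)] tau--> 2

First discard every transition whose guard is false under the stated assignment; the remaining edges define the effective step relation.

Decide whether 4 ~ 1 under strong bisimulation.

Answer: BISIMILAR

Working:
Bisimulation quotient by refinement:
  π0 = {{0,1,2,3,4,5}}
  π1 = {{0,3},{1,4},{2},{5}}
  π2 = {{0},{1,4},{2},{3},{5}}
Fixed point at round 3; 5 class(es).
4∈{1,4}, 1∈{1,4}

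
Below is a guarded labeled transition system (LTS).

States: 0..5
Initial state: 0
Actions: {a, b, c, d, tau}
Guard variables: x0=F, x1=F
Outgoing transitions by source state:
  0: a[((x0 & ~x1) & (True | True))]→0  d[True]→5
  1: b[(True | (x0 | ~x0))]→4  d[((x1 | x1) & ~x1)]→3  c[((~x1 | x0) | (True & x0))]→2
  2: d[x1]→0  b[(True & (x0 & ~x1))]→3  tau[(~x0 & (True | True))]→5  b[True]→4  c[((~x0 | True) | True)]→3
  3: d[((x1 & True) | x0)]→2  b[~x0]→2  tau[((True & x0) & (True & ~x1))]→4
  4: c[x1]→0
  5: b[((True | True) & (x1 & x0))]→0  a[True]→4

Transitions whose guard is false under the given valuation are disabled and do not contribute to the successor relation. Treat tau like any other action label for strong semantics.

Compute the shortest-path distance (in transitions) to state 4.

Answer: 2

Trace:
Breadth-first toward 4:
  L0 = {0}
  L1 = {5}
  L2 = {4}
depth(4)=2, e.g. d·a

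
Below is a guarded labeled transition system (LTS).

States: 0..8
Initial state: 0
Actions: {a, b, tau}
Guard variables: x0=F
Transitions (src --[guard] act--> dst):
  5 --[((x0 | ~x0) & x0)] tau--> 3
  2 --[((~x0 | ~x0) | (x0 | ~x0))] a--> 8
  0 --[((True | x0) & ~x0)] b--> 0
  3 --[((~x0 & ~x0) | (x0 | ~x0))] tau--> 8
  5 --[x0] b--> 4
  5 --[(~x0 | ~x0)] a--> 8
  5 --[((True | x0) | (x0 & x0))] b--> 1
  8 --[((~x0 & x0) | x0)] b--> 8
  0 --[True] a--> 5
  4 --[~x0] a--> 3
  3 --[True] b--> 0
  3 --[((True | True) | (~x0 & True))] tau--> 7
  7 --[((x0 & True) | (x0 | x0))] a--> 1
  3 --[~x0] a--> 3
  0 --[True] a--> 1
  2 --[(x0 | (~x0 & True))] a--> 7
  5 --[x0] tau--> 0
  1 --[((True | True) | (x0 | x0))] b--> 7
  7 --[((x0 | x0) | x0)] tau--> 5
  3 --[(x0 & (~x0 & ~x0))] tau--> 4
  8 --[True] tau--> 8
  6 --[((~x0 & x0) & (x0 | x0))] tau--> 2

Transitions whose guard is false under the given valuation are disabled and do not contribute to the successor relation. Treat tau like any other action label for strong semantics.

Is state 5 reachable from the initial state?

Answer: REACHABLE

Analysis:
14 transition(s) survive guard evaluation.
L0 = {0}
L1 = {1,5}  cumulative {0,1,5}
L2 = {7,8}  cumulative {0,1,5,7,8}
R = {0,1,5,7,8}
witness 5: a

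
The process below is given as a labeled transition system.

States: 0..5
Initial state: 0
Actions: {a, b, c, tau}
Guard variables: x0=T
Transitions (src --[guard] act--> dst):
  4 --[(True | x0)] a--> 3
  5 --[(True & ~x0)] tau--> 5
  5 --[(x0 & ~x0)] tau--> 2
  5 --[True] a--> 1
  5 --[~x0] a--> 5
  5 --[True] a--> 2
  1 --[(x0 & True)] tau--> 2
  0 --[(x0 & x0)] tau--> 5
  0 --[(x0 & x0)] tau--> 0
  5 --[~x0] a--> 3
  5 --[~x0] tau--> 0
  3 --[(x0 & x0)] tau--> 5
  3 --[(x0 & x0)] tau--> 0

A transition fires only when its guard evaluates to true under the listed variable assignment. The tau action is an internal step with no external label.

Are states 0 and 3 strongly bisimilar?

Compute ~ classes (split until stable):
  round 0: {{0,1,2,3,4,5}}
  round 1: {{0,1,3},{2},{4,5}}
  round 2: {{0,3},{1},{2},{4},{5}}
stable after 3 split(s): 5 block(s)
class of 0: {0,3}; class of 3: {0,3}

Answer: BISIMILAR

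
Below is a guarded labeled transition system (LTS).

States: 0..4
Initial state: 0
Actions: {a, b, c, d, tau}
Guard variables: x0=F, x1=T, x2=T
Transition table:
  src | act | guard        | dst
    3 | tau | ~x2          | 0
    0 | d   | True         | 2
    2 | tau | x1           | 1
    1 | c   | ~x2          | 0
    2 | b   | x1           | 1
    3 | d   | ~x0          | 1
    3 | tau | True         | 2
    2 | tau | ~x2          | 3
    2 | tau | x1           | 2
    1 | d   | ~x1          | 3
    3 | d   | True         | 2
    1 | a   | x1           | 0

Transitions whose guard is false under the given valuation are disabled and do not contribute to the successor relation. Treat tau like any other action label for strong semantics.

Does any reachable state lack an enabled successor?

Answer: DEADLOCK-FREE

Trace:
Reach set: {0,1,2}
  0: d→2  [1 out]
  1: a→0  [1 out]
  2: b→1  tau→1  tau→2  [3 out]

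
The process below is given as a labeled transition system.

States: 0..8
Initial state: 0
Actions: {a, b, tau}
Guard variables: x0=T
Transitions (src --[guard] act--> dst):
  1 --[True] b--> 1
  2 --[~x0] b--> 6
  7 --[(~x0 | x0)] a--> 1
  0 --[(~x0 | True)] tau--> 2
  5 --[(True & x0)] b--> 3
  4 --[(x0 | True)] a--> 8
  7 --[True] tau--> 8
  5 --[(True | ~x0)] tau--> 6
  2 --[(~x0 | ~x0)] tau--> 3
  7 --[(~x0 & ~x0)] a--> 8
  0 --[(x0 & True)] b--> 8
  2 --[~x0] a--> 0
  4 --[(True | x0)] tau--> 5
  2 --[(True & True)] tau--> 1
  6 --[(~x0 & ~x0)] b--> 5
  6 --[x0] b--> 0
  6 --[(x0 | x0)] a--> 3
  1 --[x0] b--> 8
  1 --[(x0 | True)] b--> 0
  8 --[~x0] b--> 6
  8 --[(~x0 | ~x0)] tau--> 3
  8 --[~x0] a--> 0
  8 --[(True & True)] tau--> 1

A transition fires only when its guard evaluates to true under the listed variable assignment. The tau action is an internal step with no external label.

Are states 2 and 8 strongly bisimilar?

Compute ~ classes (split until stable):
  P[0] = {{0,1,2,3,4,5,6,7,8}}
  P[1] = {{0,5},{1},{2,8},{3},{4,7},{6}}
  P[2] = {{0},{1},{2,8},{3},{4},{5},{6},{7}}
stable after 3 split(s): 8 block(s)
2∈{2,8}, 8∈{2,8}

Answer: BISIMILAR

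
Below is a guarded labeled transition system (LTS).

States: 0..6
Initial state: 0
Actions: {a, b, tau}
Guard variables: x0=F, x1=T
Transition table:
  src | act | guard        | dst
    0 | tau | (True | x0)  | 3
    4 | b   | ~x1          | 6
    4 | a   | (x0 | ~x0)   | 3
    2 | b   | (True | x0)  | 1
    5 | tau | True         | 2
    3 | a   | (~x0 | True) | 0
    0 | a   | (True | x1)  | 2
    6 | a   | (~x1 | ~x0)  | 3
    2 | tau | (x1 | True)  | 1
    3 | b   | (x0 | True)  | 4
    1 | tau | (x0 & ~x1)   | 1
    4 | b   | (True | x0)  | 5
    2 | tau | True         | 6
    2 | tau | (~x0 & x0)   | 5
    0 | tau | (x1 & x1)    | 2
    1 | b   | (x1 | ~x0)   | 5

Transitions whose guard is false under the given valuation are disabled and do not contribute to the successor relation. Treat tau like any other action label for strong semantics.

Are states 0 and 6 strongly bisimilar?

Answer: NOT BISIMILAR

Analysis:
Refine partition for ~:
  round 0: {{0,1,2,3,4,5,6}}
  round 1: {{0},{1},{2},{3,4},{5},{6}}
  round 2: {{0},{1},{2},{3},{4},{5},{6}}
Fixed point at round 3; 7 class(es).
[0]={0}  [6]={6}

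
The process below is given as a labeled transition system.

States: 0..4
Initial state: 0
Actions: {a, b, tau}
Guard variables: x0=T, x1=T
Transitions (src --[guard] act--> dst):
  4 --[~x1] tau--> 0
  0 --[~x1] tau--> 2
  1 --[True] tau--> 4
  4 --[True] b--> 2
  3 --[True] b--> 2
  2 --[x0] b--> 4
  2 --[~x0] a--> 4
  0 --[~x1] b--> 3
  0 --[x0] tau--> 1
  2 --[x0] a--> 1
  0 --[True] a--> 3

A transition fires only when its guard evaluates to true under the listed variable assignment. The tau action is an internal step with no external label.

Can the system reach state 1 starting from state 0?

Guard filter leaves 7 enabled edge(s).
Layer 0: {0}
Layer 1: {1,3}  total {0,1,3}
Layer 2: {2,4}  total {0,1,2,3,4}
Reach set: {0,1,2,3,4}
Path to 1: tau

Answer: REACHABLE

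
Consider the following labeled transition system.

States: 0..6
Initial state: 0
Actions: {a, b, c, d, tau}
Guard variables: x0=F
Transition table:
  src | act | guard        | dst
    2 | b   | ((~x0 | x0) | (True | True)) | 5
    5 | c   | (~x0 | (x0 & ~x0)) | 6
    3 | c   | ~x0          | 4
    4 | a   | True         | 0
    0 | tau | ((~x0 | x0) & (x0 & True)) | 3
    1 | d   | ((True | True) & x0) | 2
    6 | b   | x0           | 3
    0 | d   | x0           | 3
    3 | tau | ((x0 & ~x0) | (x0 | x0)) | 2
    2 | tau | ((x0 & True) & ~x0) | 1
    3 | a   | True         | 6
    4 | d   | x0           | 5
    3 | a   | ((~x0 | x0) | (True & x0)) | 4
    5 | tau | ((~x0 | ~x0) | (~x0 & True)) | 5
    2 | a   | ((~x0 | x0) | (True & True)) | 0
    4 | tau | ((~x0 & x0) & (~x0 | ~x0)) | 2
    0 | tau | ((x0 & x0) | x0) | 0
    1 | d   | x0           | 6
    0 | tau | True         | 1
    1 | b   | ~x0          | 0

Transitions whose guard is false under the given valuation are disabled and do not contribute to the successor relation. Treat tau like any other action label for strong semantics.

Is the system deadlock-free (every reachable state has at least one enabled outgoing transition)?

Reach set: {0,1}
  0: tau→1  [deg 1]
  1: b→0  [deg 1]

Answer: DEADLOCK-FREE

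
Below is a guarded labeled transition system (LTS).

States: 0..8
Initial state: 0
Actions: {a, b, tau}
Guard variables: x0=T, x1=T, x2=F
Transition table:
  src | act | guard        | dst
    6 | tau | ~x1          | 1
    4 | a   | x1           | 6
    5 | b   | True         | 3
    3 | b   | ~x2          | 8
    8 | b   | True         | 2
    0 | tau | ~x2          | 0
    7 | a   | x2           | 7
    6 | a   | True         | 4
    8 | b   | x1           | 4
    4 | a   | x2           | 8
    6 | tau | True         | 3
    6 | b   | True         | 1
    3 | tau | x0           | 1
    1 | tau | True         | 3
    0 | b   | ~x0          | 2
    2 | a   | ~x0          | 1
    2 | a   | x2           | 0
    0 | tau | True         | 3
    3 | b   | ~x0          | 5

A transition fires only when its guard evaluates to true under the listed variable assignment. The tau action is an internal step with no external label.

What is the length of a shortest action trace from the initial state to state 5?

BFS to 5:
  L0 = {0}
  L1 = {3}
  L2 = {1,8}
  L3 = {2,4}
  L4 = {6}
5 never appears.

Answer: UNREACHABLE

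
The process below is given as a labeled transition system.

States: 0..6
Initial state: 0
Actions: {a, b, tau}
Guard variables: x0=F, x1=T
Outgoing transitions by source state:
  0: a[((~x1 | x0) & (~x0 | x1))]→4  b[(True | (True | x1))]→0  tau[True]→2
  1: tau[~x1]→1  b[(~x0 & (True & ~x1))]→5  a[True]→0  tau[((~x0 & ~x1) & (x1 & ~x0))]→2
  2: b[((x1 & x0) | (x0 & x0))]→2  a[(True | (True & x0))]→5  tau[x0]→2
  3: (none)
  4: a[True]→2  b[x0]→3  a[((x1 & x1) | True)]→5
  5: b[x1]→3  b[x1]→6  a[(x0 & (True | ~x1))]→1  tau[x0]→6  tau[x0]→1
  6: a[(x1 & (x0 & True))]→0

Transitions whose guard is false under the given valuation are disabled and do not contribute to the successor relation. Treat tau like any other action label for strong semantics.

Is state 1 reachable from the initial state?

Answer: UNREACHABLE

Working:
8 transition(s) survive guard evaluation.
depth 0: {0}
depth 1: {2}  total {0,2}
depth 2: {5}  total {0,2,5}
depth 3: {3,6}  total {0,2,3,5,6}
R = {0,2,3,5,6}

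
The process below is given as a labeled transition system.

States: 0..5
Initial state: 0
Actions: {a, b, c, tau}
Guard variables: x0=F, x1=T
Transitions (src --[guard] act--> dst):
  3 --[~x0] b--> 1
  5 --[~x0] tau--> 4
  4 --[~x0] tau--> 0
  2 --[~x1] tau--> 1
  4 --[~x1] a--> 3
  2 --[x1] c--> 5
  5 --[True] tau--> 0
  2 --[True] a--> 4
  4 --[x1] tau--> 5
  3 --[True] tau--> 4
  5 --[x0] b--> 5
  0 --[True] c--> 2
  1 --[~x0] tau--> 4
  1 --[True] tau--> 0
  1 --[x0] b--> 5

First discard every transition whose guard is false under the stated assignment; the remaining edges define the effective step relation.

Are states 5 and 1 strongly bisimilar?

Bisimulation quotient by refinement:
  round 0: {{0,1,2,3,4,5}}
  round 1: {{0},{1,4,5},{2},{3}}
Fixed point at round 2; 4 class(es).
class of 5: {1,4,5}; class of 1: {1,4,5}

Answer: BISIMILAR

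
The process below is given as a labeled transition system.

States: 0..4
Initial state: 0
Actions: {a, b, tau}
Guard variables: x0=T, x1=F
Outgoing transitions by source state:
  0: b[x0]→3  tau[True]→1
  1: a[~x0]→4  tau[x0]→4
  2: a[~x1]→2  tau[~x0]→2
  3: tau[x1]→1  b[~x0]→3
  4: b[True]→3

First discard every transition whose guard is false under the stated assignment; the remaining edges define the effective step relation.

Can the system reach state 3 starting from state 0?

Answer: REACHABLE

Analysis:
After dropping false guards: 5 live edges.
depth 0: {0}
depth 1: {1,3}  cumulative {0,1,3}
depth 2: {4}  cumulative {0,1,3,4}
Reachable = {0,1,3,4}
trace reaching 3: b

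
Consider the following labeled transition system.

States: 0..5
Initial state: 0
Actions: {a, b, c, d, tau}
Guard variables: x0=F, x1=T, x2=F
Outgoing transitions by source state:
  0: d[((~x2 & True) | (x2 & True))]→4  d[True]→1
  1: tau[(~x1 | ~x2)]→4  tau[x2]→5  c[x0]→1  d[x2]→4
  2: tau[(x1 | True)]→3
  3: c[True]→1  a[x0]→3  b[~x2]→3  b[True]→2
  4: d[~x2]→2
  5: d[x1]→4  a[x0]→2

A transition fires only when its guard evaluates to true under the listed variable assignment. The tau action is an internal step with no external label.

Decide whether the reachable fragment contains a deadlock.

R = {0,1,2,3,4}
  0: d→1  d→4  [2 exit(s)]
  1: tau→4  [1 exit(s)]
  2: tau→3  [1 exit(s)]
  3: b→2  b→3  c→1  [3 exit(s)]
  4: d→2  [1 exit(s)]

Answer: DEADLOCK-FREE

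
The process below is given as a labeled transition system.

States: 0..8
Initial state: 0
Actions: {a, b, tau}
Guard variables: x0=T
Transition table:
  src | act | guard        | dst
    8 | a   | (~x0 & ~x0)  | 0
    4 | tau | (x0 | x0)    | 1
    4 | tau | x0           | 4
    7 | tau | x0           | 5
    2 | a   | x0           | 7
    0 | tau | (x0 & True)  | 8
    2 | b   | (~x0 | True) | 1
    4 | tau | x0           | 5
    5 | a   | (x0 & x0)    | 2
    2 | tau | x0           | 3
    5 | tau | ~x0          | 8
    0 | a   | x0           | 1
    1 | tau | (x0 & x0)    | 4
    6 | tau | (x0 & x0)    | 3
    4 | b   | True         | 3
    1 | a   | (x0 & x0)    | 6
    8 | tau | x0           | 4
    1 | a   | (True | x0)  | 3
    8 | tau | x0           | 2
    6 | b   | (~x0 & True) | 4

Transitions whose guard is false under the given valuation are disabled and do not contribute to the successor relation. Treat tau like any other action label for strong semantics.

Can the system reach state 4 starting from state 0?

Guard filter leaves 17 enabled edge(s).
depth 0: {0}
depth 1: {1,8}  now seen {0,1,8}
depth 2: {2,3,4,6}  now seen {0,1,2,3,4,6,8}
depth 3: {5,7}  now seen {0,1,2,3,4,5,6,7,8}
Reach set: {0,1,2,3,4,5,6,7,8}
Path to 4: tau·tau

Answer: REACHABLE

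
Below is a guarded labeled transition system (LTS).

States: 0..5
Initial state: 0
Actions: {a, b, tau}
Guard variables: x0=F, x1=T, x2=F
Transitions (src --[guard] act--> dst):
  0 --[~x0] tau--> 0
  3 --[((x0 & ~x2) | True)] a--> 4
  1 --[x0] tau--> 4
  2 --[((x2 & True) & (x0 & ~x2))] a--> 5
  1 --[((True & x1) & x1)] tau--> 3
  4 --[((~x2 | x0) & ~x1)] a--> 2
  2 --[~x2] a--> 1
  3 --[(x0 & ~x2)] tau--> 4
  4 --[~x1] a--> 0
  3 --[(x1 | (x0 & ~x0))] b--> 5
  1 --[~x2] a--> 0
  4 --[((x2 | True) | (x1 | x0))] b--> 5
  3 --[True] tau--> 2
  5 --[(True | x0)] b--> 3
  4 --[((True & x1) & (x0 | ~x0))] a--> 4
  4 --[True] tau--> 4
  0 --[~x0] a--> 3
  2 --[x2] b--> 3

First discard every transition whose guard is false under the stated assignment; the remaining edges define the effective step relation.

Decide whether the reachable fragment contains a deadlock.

Reachable = {0,1,2,3,4,5}
  0: a→3  tau→0  [2 out]
  1: a→0  tau→3  [2 out]
  2: a→1  [1 out]
  3: a→4  b→5  tau→2  [3 out]
  4: a→4  b→5  tau→4  [3 out]
  5: b→3  [1 out]

Answer: DEADLOCK-FREE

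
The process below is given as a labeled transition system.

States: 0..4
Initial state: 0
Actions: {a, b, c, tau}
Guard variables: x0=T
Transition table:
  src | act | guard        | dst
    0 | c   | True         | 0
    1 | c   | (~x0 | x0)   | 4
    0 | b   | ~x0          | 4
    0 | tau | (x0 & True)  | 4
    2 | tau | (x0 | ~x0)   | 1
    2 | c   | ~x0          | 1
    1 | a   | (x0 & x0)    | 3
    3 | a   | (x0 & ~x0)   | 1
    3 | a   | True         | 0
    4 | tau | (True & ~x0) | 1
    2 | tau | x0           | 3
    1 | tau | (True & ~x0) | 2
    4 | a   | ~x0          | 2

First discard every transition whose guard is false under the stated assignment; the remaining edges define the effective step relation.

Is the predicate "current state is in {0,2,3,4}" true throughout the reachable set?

Answer: INVARIANT HOLDS

Trace:
Safe = {0,2,3,4}
Reachable = {0,4}
  0: safe
  4: safe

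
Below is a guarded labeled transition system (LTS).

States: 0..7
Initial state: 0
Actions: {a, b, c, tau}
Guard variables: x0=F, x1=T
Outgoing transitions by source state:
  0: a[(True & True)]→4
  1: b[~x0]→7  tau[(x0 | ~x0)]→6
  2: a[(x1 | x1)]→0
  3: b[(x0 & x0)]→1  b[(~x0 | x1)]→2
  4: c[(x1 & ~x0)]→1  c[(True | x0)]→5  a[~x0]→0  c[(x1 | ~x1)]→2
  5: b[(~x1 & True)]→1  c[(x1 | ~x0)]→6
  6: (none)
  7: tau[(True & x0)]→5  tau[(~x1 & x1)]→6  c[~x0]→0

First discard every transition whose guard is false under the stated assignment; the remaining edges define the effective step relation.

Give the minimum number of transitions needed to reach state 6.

Breadth-first toward 6:
  Layer 0: {0}
  Layer 1: {4}
  Layer 2: {1,2,5}
  Layer 3: {6,7}
first hit 6 at d=3 via a·c·tau

Answer: 3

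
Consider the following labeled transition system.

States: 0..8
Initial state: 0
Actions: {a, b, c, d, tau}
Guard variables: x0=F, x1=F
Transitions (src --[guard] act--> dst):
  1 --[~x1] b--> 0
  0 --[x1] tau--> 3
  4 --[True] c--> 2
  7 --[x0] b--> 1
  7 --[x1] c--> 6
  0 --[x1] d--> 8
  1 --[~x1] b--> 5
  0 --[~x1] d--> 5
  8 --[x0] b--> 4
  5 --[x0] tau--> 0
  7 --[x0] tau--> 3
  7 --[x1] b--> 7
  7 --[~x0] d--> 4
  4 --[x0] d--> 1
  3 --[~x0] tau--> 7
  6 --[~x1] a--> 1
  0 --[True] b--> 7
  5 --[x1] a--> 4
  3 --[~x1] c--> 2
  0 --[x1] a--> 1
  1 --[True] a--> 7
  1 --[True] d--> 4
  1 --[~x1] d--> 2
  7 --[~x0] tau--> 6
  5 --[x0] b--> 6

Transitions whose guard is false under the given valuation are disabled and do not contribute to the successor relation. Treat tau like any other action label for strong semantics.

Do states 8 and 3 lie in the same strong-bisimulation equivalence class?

Compute ~ classes (split until stable):
  round 0: {{0,1,2,3,4,5,6,7,8}}
  round 1: {{0},{1},{2,5,8},{3},{4},{6},{7}}
7 equivalence class(es) (converged in 2)
8∈{2,5,8}, 3∈{3}

Answer: NOT BISIMILAR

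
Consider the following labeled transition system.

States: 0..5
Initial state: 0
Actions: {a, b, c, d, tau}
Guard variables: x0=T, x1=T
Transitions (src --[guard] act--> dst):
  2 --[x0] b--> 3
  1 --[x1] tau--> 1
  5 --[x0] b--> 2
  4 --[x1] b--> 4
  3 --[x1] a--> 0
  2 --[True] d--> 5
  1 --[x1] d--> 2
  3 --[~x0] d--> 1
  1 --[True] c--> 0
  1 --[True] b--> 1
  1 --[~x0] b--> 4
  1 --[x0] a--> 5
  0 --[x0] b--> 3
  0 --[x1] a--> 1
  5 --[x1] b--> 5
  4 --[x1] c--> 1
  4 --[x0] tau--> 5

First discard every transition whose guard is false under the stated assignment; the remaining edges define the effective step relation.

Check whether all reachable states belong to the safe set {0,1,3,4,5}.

Safe = {0,1,3,4,5}
Reachable = {0,1,2,3,5}
  0: ok
  1: ok
  2: ✗ unsafe
  3: ok
  5: ok
reach 2 via a·d — violates

Answer: INVARIANT VIOLATED at state 2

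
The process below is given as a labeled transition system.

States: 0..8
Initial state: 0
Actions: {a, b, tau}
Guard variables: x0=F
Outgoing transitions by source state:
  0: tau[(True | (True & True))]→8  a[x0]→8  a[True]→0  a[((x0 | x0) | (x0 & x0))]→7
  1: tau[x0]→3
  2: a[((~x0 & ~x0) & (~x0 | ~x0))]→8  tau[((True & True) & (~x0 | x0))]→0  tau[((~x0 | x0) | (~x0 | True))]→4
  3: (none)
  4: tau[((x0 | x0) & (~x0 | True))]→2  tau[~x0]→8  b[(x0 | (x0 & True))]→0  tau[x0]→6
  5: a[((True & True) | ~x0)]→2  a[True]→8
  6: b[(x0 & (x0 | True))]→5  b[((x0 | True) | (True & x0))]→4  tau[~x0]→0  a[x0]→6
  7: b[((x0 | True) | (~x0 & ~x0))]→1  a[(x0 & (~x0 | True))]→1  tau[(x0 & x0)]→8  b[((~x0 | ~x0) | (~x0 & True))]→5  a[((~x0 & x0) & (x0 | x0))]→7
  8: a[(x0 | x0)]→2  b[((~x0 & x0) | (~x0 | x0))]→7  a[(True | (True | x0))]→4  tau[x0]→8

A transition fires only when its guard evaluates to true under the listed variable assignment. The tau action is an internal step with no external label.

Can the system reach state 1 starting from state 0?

Answer: REACHABLE

Working:
After dropping false guards: 14 live edges.
L0 = {0}
L1 = {8}  cumulative {0,8}
L2 = {4,7}  cumulative {0,4,7,8}
L3 = {1,5}  cumulative {0,1,4,5,7,8}
L4 = {2}  cumulative {0,1,2,4,5,7,8}
Reachable = {0,1,2,4,5,7,8}
trace reaching 1: tau·b·b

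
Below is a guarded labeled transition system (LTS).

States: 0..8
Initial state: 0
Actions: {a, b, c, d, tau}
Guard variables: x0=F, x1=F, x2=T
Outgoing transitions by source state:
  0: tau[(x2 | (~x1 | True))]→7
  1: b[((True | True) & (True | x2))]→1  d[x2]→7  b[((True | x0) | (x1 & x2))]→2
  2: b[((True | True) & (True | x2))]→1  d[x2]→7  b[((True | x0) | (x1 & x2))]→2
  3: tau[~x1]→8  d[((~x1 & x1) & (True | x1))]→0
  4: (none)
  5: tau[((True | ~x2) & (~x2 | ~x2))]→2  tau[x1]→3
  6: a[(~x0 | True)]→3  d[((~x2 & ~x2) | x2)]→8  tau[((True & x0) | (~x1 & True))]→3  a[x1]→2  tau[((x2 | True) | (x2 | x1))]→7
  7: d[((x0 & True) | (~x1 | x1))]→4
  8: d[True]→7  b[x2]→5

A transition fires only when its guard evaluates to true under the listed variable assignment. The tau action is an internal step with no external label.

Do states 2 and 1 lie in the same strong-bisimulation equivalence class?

Answer: BISIMILAR

Working:
Compute ~ classes (split until stable):
  π0 = {{0,1,2,3,4,5,6,7,8}}
  π1 = {{0,3},{1,2,8},{4,5},{6},{7}}
  π2 = {{0},{1,2},{3},{4,5},{6},{7},{8}}
stable after 3 split(s): 7 block(s)
2∈{1,2}, 1∈{1,2}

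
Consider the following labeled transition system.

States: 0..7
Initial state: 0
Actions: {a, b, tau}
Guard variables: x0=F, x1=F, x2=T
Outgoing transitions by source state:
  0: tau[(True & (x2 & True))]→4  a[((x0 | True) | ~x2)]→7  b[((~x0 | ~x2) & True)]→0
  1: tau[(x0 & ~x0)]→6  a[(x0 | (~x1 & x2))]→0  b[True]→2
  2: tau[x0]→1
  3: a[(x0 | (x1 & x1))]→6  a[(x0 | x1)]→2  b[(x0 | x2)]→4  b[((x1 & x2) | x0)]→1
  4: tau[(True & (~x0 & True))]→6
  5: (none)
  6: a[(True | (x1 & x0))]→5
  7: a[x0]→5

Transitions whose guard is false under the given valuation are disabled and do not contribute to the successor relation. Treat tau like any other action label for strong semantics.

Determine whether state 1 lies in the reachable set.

8 transition(s) survive guard evaluation.
Layer 0: {0}
Layer 1: {4,7}  total {0,4,7}
Layer 2: {6}  total {0,4,6,7}
Layer 3: {5}  total {0,4,5,6,7}
Reach set: {0,4,5,6,7}

Answer: UNREACHABLE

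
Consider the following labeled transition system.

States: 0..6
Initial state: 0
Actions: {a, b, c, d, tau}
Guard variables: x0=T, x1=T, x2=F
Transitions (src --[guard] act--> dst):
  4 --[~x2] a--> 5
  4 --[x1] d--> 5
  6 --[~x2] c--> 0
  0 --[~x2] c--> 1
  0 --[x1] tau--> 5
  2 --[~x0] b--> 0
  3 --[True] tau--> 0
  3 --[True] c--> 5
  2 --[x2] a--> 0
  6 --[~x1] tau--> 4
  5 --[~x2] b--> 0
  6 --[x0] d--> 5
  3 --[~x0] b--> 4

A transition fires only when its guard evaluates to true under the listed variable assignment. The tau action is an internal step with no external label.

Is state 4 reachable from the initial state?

Answer: UNREACHABLE

Analysis:
Guard filter leaves 9 enabled edge(s).
L0 = {0}
L1 = {1,5}  cumulative {0,1,5}
R = {0,1,5}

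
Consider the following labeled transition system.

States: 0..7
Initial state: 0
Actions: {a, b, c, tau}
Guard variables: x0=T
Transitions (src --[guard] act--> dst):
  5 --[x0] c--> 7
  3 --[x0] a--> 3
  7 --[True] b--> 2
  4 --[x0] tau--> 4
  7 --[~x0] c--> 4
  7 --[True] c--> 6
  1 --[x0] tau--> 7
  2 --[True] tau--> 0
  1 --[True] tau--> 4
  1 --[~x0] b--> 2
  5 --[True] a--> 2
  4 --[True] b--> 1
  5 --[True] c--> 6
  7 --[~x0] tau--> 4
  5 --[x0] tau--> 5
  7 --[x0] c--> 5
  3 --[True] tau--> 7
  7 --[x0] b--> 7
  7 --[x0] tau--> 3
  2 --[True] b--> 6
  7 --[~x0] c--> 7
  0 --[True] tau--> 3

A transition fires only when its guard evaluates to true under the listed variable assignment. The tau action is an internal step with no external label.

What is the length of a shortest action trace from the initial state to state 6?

Answer: 3

Working:
BFS to 6:
  Layer 0: {0}
  Layer 1: {3}
  Layer 2: {7}
  Layer 3: {2,5,6}
depth(6)=3, e.g. tau·tau·c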